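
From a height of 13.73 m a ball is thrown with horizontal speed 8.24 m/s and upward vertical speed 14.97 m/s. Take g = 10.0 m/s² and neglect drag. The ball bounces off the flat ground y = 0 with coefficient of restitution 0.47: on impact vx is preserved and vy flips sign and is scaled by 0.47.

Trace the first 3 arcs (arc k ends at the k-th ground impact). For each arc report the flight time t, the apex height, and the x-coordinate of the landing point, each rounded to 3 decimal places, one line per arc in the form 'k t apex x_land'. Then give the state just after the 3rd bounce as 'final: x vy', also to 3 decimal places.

1 3.730 24.935 30.737
2 2.099 5.508 48.034
3 0.987 1.217 56.163
final: 56.163 2.319

Arc 1: start y=13.730, vy=14.970 → t=3.730, apex=24.935, x_land=30.737, impact vy=-22.332
  bounce: vy ← 0.47·22.332 = 10.496
Arc 2: start y=0.000, vy=10.496 → t=2.099, apex=5.508, x_land=48.034, impact vy=-10.496
  bounce: vy ← 0.47·10.496 = 4.933
Arc 3: start y=0.000, vy=4.933 → t=0.987, apex=1.217, x_land=56.163, impact vy=-4.933
  bounce: vy ← 0.47·4.933 = 2.319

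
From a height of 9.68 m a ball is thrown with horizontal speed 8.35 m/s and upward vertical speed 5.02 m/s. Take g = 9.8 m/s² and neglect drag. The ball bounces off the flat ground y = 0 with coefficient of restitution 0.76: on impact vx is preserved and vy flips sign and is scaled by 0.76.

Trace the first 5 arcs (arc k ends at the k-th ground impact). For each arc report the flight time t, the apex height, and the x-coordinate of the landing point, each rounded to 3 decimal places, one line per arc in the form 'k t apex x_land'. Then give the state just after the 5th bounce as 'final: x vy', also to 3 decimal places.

1 2.008 10.966 16.769
2 2.274 6.334 35.755
3 1.728 3.658 50.185
4 1.313 2.113 61.152
5 0.998 1.221 69.487
final: 69.487 3.717

Arc 1: start y=9.680, vy=5.020 → t=2.008, apex=10.966, x_land=16.769, impact vy=-14.660
  bounce: vy ← 0.76·14.660 = 11.142
Arc 2: start y=0.000, vy=11.142 → t=2.274, apex=6.334, x_land=35.755, impact vy=-11.142
  bounce: vy ← 0.76·11.142 = 8.468
Arc 3: start y=0.000, vy=8.468 → t=1.728, apex=3.658, x_land=50.185, impact vy=-8.468
  bounce: vy ← 0.76·8.468 = 6.436
Arc 4: start y=0.000, vy=6.436 → t=1.313, apex=2.113, x_land=61.152, impact vy=-6.436
  bounce: vy ← 0.76·6.436 = 4.891
Arc 5: start y=0.000, vy=4.891 → t=0.998, apex=1.221, x_land=69.487, impact vy=-4.891
  bounce: vy ← 0.76·4.891 = 3.717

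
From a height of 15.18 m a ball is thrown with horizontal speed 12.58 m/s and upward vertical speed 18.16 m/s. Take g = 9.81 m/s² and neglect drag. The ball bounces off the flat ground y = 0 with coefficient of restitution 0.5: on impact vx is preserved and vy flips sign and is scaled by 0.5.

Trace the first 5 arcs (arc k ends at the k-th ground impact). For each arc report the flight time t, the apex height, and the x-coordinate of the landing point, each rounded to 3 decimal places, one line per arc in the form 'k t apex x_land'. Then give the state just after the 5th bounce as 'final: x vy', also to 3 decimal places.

1 4.405 31.989 55.414
2 2.554 7.997 87.540
3 1.277 1.999 103.603
4 0.638 0.500 111.635
5 0.319 0.125 115.651
final: 115.651 0.783

Arc 1: start y=15.180, vy=18.160 → t=4.405, apex=31.989, x_land=55.414, impact vy=-25.052
  bounce: vy ← 0.5·25.052 = 12.526
Arc 2: start y=0.000, vy=12.526 → t=2.554, apex=7.997, x_land=87.540, impact vy=-12.526
  bounce: vy ← 0.5·12.526 = 6.263
Arc 3: start y=0.000, vy=6.263 → t=1.277, apex=1.999, x_land=103.603, impact vy=-6.263
  bounce: vy ← 0.5·6.263 = 3.132
Arc 4: start y=0.000, vy=3.132 → t=0.638, apex=0.500, x_land=111.635, impact vy=-3.132
  bounce: vy ← 0.5·3.132 = 1.566
Arc 5: start y=0.000, vy=1.566 → t=0.319, apex=0.125, x_land=115.651, impact vy=-1.566
  bounce: vy ← 0.5·1.566 = 0.783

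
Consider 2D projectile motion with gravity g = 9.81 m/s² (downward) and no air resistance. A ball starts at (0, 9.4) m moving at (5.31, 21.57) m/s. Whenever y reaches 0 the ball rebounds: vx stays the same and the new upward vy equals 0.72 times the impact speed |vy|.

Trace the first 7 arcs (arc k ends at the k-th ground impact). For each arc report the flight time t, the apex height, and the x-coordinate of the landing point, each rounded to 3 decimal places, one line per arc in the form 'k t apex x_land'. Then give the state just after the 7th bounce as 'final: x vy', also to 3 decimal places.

Arc 1: start y=9.400, vy=21.570 → t=4.797, apex=33.114, x_land=25.472, impact vy=-25.489
  bounce: vy ← 0.72·25.489 = 18.352
Arc 2: start y=0.000, vy=18.352 → t=3.742, apex=17.166, x_land=45.340, impact vy=-18.352
  bounce: vy ← 0.72·18.352 = 13.214
Arc 3: start y=0.000, vy=13.214 → t=2.694, apex=8.899, x_land=59.644, impact vy=-13.214
  bounce: vy ← 0.72·13.214 = 9.514
Arc 4: start y=0.000, vy=9.514 → t=1.940, apex=4.613, x_land=69.944, impact vy=-9.514
  bounce: vy ← 0.72·9.514 = 6.850
Arc 5: start y=0.000, vy=6.850 → t=1.397, apex=2.391, x_land=77.359, impact vy=-6.850
  bounce: vy ← 0.72·6.850 = 4.932
Arc 6: start y=0.000, vy=4.932 → t=1.005, apex=1.240, x_land=82.698, impact vy=-4.932
  bounce: vy ← 0.72·4.932 = 3.551
Arc 7: start y=0.000, vy=3.551 → t=0.724, apex=0.643, x_land=86.542, impact vy=-3.551
  bounce: vy ← 0.72·3.551 = 2.557

1 4.797 33.114 25.472
2 3.742 17.166 45.340
3 2.694 8.899 59.644
4 1.940 4.613 69.944
5 1.397 2.391 77.359
6 1.005 1.240 82.698
7 0.724 0.643 86.542
final: 86.542 2.557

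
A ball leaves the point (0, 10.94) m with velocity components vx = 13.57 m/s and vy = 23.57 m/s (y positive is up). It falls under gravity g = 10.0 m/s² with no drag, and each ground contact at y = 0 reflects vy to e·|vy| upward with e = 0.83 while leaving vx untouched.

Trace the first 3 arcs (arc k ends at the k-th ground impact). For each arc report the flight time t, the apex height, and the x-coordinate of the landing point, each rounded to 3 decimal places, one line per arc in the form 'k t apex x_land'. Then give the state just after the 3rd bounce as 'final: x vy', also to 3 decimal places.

Arc 1: start y=10.940, vy=23.570 → t=5.140, apex=38.717, x_land=69.746, impact vy=-27.827
  bounce: vy ← 0.83·27.827 = 23.096
Arc 2: start y=0.000, vy=23.096 → t=4.619, apex=26.672, x_land=132.430, impact vy=-23.096
  bounce: vy ← 0.83·23.096 = 19.170
Arc 3: start y=0.000, vy=19.170 → t=3.834, apex=18.375, x_land=184.457, impact vy=-19.170
  bounce: vy ← 0.83·19.170 = 15.911

1 5.140 38.717 69.746
2 4.619 26.672 132.430
3 3.834 18.375 184.457
final: 184.457 15.911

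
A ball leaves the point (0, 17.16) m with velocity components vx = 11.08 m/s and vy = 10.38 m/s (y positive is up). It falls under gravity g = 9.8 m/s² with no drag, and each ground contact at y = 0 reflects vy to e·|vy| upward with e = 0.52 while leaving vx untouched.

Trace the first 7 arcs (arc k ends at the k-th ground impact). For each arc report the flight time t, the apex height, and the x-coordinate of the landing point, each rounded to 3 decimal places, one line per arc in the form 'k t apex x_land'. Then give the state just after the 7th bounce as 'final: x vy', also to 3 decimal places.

Arc 1: start y=17.160, vy=10.380 → t=3.210, apex=22.657, x_land=35.561, impact vy=-21.073
  bounce: vy ← 0.52·21.073 = 10.958
Arc 2: start y=0.000, vy=10.958 → t=2.236, apex=6.126, x_land=60.340, impact vy=-10.958
  bounce: vy ← 0.52·10.958 = 5.698
Arc 3: start y=0.000, vy=5.698 → t=1.163, apex=1.657, x_land=73.225, impact vy=-5.698
  bounce: vy ← 0.52·5.698 = 2.963
Arc 4: start y=0.000, vy=2.963 → t=0.605, apex=0.448, x_land=79.925, impact vy=-2.963
  bounce: vy ← 0.52·2.963 = 1.541
Arc 5: start y=0.000, vy=1.541 → t=0.314, apex=0.121, x_land=83.409, impact vy=-1.541
  bounce: vy ← 0.52·1.541 = 0.801
Arc 6: start y=0.000, vy=0.801 → t=0.164, apex=0.033, x_land=85.221, impact vy=-0.801
  bounce: vy ← 0.52·0.801 = 0.417
Arc 7: start y=0.000, vy=0.417 → t=0.085, apex=0.009, x_land=86.163, impact vy=-0.417
  bounce: vy ← 0.52·0.417 = 0.217

1 3.210 22.657 35.561
2 2.236 6.126 60.340
3 1.163 1.657 73.225
4 0.605 0.448 79.925
5 0.314 0.121 83.409
6 0.164 0.033 85.221
7 0.085 0.009 86.163
final: 86.163 0.217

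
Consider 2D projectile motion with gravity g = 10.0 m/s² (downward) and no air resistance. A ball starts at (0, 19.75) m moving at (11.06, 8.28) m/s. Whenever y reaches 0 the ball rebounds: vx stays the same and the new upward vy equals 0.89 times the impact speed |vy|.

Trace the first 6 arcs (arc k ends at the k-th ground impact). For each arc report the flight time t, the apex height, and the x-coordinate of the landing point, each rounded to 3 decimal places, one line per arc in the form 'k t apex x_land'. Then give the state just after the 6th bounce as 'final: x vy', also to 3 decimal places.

Arc 1: start y=19.750, vy=8.280 → t=2.981, apex=23.178, x_land=32.970, impact vy=-21.530
  bounce: vy ← 0.89·21.530 = 19.162
Arc 2: start y=0.000, vy=19.162 → t=3.832, apex=18.359, x_land=75.357, impact vy=-19.162
  bounce: vy ← 0.89·19.162 = 17.054
Arc 3: start y=0.000, vy=17.054 → t=3.411, apex=14.542, x_land=113.081, impact vy=-17.054
  bounce: vy ← 0.89·17.054 = 15.178
Arc 4: start y=0.000, vy=15.178 → t=3.036, apex=11.519, x_land=146.655, impact vy=-15.178
  bounce: vy ← 0.89·15.178 = 13.509
Arc 5: start y=0.000, vy=13.509 → t=2.702, apex=9.124, x_land=176.536, impact vy=-13.509
  bounce: vy ← 0.89·13.509 = 12.023
Arc 6: start y=0.000, vy=12.023 → t=2.405, apex=7.227, x_land=203.130, impact vy=-12.023
  bounce: vy ← 0.89·12.023 = 10.700

1 2.981 23.178 32.970
2 3.832 18.359 75.357
3 3.411 14.542 113.081
4 3.036 11.519 146.655
5 2.702 9.124 176.536
6 2.405 7.227 203.130
final: 203.130 10.700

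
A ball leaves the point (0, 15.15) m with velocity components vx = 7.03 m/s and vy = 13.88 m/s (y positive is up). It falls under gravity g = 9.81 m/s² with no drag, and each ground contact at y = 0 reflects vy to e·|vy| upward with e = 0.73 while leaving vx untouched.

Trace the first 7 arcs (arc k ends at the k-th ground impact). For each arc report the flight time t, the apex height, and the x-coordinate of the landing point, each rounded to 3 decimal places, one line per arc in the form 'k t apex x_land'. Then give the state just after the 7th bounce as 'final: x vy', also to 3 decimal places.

Arc 1: start y=15.150, vy=13.880 → t=3.671, apex=24.969, x_land=25.808, impact vy=-22.134
  bounce: vy ← 0.73·22.134 = 16.158
Arc 2: start y=0.000, vy=16.158 → t=3.294, apex=13.306, x_land=48.965, impact vy=-16.158
  bounce: vy ← 0.73·16.158 = 11.795
Arc 3: start y=0.000, vy=11.795 → t=2.405, apex=7.091, x_land=65.870, impact vy=-11.795
  bounce: vy ← 0.73·11.795 = 8.610
Arc 4: start y=0.000, vy=8.610 → t=1.755, apex=3.779, x_land=78.211, impact vy=-8.610
  bounce: vy ← 0.73·8.610 = 6.286
Arc 5: start y=0.000, vy=6.286 → t=1.281, apex=2.014, x_land=87.220, impact vy=-6.286
  bounce: vy ← 0.73·6.286 = 4.588
Arc 6: start y=0.000, vy=4.588 → t=0.935, apex=1.073, x_land=93.796, impact vy=-4.588
  bounce: vy ← 0.73·4.588 = 3.350
Arc 7: start y=0.000, vy=3.350 → t=0.683, apex=0.572, x_land=98.597, impact vy=-3.350
  bounce: vy ← 0.73·3.350 = 2.445

1 3.671 24.969 25.808
2 3.294 13.306 48.965
3 2.405 7.091 65.870
4 1.755 3.779 78.211
5 1.281 2.014 87.220
6 0.935 1.073 93.796
7 0.683 0.572 98.597
final: 98.597 2.445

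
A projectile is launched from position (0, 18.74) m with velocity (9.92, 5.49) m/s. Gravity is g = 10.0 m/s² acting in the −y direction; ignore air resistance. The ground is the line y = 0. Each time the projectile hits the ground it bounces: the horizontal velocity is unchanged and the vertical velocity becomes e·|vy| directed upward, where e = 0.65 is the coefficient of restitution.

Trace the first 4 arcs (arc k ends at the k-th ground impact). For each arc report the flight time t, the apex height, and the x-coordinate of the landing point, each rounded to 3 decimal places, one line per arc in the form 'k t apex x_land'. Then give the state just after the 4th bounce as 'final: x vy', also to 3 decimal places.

1 2.561 20.247 25.408
2 2.616 8.554 51.359
3 1.700 3.614 68.227
4 1.105 1.527 79.191
final: 79.191 3.592

Arc 1: start y=18.740, vy=5.490 → t=2.561, apex=20.247, x_land=25.408, impact vy=-20.123
  bounce: vy ← 0.65·20.123 = 13.080
Arc 2: start y=0.000, vy=13.080 → t=2.616, apex=8.554, x_land=51.359, impact vy=-13.080
  bounce: vy ← 0.65·13.080 = 8.502
Arc 3: start y=0.000, vy=8.502 → t=1.700, apex=3.614, x_land=68.227, impact vy=-8.502
  bounce: vy ← 0.65·8.502 = 5.526
Arc 4: start y=0.000, vy=5.526 → t=1.105, apex=1.527, x_land=79.191, impact vy=-5.526
  bounce: vy ← 0.65·5.526 = 3.592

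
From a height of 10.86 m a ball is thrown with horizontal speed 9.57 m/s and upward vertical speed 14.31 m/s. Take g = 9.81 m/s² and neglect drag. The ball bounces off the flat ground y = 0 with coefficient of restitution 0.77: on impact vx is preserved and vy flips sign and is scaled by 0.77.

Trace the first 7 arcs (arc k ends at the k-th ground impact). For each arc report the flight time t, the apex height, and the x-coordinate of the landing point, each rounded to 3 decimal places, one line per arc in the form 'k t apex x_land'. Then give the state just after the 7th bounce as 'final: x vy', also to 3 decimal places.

Arc 1: start y=10.860, vy=14.310 → t=3.542, apex=21.297, x_land=33.901, impact vy=-20.441
  bounce: vy ← 0.77·20.441 = 15.740
Arc 2: start y=0.000, vy=15.740 → t=3.209, apex=12.627, x_land=64.611, impact vy=-15.740
  bounce: vy ← 0.77·15.740 = 12.120
Arc 3: start y=0.000, vy=12.120 → t=2.471, apex=7.487, x_land=88.257, impact vy=-12.120
  bounce: vy ← 0.77·12.120 = 9.332
Arc 4: start y=0.000, vy=9.332 → t=1.903, apex=4.439, x_land=106.465, impact vy=-9.332
  bounce: vy ← 0.77·9.332 = 7.186
Arc 5: start y=0.000, vy=7.186 → t=1.465, apex=2.632, x_land=120.485, impact vy=-7.186
  bounce: vy ← 0.77·7.186 = 5.533
Arc 6: start y=0.000, vy=5.533 → t=1.128, apex=1.560, x_land=131.280, impact vy=-5.533
  bounce: vy ← 0.77·5.533 = 4.260
Arc 7: start y=0.000, vy=4.260 → t=0.869, apex=0.925, x_land=139.592, impact vy=-4.260
  bounce: vy ← 0.77·4.260 = 3.281

1 3.542 21.297 33.901
2 3.209 12.627 64.611
3 2.471 7.487 88.257
4 1.903 4.439 106.465
5 1.465 2.632 120.485
6 1.128 1.560 131.280
7 0.869 0.925 139.592
final: 139.592 3.281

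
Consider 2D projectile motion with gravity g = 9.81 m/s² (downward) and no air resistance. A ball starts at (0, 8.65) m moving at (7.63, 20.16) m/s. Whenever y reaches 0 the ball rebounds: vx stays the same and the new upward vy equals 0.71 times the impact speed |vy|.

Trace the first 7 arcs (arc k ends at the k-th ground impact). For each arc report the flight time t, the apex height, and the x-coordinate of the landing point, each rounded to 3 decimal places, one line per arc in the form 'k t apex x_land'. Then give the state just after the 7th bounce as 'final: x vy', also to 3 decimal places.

Arc 1: start y=8.650, vy=20.160 → t=4.502, apex=29.365, x_land=34.349, impact vy=-24.003
  bounce: vy ← 0.71·24.003 = 17.042
Arc 2: start y=0.000, vy=17.042 → t=3.474, apex=14.803, x_land=60.859, impact vy=-17.042
  bounce: vy ← 0.71·17.042 = 12.100
Arc 3: start y=0.000, vy=12.100 → t=2.467, apex=7.462, x_land=79.681, impact vy=-12.100
  bounce: vy ← 0.71·12.100 = 8.591
Arc 4: start y=0.000, vy=8.591 → t=1.751, apex=3.762, x_land=93.044, impact vy=-8.591
  bounce: vy ← 0.71·8.591 = 6.100
Arc 5: start y=0.000, vy=6.100 → t=1.244, apex=1.896, x_land=102.533, impact vy=-6.100
  bounce: vy ← 0.71·6.100 = 4.331
Arc 6: start y=0.000, vy=4.331 → t=0.883, apex=0.956, x_land=109.269, impact vy=-4.331
  bounce: vy ← 0.71·4.331 = 3.075
Arc 7: start y=0.000, vy=3.075 → t=0.627, apex=0.482, x_land=114.052, impact vy=-3.075
  bounce: vy ← 0.71·3.075 = 2.183

1 4.502 29.365 34.349
2 3.474 14.803 60.859
3 2.467 7.462 79.681
4 1.751 3.762 93.044
5 1.244 1.896 102.533
6 0.883 0.956 109.269
7 0.627 0.482 114.052
final: 114.052 2.183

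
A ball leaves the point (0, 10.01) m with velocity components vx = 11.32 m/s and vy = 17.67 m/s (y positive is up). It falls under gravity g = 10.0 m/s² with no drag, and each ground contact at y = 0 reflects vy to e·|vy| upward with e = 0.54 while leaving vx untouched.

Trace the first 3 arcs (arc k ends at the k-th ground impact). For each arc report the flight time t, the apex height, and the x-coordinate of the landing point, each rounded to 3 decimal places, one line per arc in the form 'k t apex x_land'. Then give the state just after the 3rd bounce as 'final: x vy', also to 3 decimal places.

1 4.031 25.621 45.627
2 2.445 7.471 73.302
3 1.320 2.179 88.247
final: 88.247 3.564

Arc 1: start y=10.010, vy=17.670 → t=4.031, apex=25.621, x_land=45.627, impact vy=-22.637
  bounce: vy ← 0.54·22.637 = 12.224
Arc 2: start y=0.000, vy=12.224 → t=2.445, apex=7.471, x_land=73.302, impact vy=-12.224
  bounce: vy ← 0.54·12.224 = 6.601
Arc 3: start y=0.000, vy=6.601 → t=1.320, apex=2.179, x_land=88.247, impact vy=-6.601
  bounce: vy ← 0.54·6.601 = 3.564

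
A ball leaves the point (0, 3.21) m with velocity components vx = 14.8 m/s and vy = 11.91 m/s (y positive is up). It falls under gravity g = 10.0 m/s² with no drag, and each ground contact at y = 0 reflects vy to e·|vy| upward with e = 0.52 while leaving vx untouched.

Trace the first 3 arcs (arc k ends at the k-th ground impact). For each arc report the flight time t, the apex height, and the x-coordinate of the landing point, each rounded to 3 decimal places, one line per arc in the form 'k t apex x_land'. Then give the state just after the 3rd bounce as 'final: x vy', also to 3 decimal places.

Arc 1: start y=3.210, vy=11.910 → t=2.626, apex=10.302, x_land=38.871, impact vy=-14.354
  bounce: vy ← 0.52·14.354 = 7.464
Arc 2: start y=0.000, vy=7.464 → t=1.493, apex=2.786, x_land=60.966, impact vy=-7.464
  bounce: vy ← 0.52·7.464 = 3.881
Arc 3: start y=0.000, vy=3.881 → t=0.776, apex=0.753, x_land=72.455, impact vy=-3.881
  bounce: vy ← 0.52·3.881 = 2.018

1 2.626 10.302 38.871
2 1.493 2.786 60.966
3 0.776 0.753 72.455
final: 72.455 2.018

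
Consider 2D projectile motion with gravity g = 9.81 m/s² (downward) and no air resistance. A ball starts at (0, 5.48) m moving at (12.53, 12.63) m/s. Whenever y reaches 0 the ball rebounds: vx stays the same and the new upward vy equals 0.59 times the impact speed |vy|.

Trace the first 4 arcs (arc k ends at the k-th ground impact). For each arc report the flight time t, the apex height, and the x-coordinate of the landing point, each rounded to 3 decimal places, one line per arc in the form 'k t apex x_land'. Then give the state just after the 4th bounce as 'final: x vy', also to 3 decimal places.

1 2.953 13.610 37.004
2 1.966 4.738 61.633
3 1.160 1.649 76.164
4 0.684 0.574 84.738
final: 84.738 1.980

Arc 1: start y=5.480, vy=12.630 → t=2.953, apex=13.610, x_land=37.004, impact vy=-16.341
  bounce: vy ← 0.59·16.341 = 9.641
Arc 2: start y=0.000, vy=9.641 → t=1.966, apex=4.738, x_land=61.633, impact vy=-9.641
  bounce: vy ← 0.59·9.641 = 5.688
Arc 3: start y=0.000, vy=5.688 → t=1.160, apex=1.649, x_land=76.164, impact vy=-5.688
  bounce: vy ← 0.59·5.688 = 3.356
Arc 4: start y=0.000, vy=3.356 → t=0.684, apex=0.574, x_land=84.738, impact vy=-3.356
  bounce: vy ← 0.59·3.356 = 1.980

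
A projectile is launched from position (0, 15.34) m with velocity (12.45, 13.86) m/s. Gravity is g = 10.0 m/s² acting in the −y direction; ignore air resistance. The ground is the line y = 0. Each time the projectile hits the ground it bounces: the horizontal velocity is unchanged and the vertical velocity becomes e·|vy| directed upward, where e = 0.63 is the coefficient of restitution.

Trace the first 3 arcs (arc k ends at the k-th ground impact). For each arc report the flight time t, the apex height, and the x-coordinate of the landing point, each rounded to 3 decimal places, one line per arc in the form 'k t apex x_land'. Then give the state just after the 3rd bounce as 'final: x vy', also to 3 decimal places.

1 3.620 24.945 45.064
2 2.814 9.901 80.103
3 1.773 3.930 102.177
final: 102.177 5.585

Arc 1: start y=15.340, vy=13.860 → t=3.620, apex=24.945, x_land=45.064, impact vy=-22.336
  bounce: vy ← 0.63·22.336 = 14.072
Arc 2: start y=0.000, vy=14.072 → t=2.814, apex=9.901, x_land=80.103, impact vy=-14.072
  bounce: vy ← 0.63·14.072 = 8.865
Arc 3: start y=0.000, vy=8.865 → t=1.773, apex=3.930, x_land=102.177, impact vy=-8.865
  bounce: vy ← 0.63·8.865 = 5.585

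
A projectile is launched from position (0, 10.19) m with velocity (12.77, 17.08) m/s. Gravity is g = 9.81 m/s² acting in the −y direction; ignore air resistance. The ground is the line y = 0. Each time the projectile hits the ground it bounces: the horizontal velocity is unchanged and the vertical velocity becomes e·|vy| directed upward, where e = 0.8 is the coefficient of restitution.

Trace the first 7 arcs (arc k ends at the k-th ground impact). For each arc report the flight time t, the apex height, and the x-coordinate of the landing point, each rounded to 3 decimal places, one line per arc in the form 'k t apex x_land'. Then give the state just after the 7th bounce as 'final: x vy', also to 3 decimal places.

1 4.001 25.059 51.097
2 3.616 16.038 97.279
3 2.893 10.264 134.225
4 2.315 6.569 163.781
5 1.852 4.204 187.426
6 1.481 2.691 206.342
7 1.185 1.722 221.475
final: 221.475 4.650

Arc 1: start y=10.190, vy=17.080 → t=4.001, apex=25.059, x_land=51.097, impact vy=-22.173
  bounce: vy ← 0.8·22.173 = 17.739
Arc 2: start y=0.000, vy=17.739 → t=3.616, apex=16.038, x_land=97.279, impact vy=-17.739
  bounce: vy ← 0.8·17.739 = 14.191
Arc 3: start y=0.000, vy=14.191 → t=2.893, apex=10.264, x_land=134.225, impact vy=-14.191
  bounce: vy ← 0.8·14.191 = 11.353
Arc 4: start y=0.000, vy=11.353 → t=2.315, apex=6.569, x_land=163.781, impact vy=-11.353
  bounce: vy ← 0.8·11.353 = 9.082
Arc 5: start y=0.000, vy=9.082 → t=1.852, apex=4.204, x_land=187.426, impact vy=-9.082
  bounce: vy ← 0.8·9.082 = 7.266
Arc 6: start y=0.000, vy=7.266 → t=1.481, apex=2.691, x_land=206.342, impact vy=-7.266
  bounce: vy ← 0.8·7.266 = 5.813
Arc 7: start y=0.000, vy=5.813 → t=1.185, apex=1.722, x_land=221.475, impact vy=-5.813
  bounce: vy ← 0.8·5.813 = 4.650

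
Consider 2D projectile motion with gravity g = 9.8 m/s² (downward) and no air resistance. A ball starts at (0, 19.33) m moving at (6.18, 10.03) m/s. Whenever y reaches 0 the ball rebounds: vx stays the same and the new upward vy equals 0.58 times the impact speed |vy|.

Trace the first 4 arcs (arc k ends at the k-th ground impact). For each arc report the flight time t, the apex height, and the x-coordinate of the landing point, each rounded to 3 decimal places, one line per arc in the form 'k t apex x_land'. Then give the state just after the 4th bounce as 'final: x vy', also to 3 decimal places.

1 3.258 24.463 20.133
2 2.592 8.229 36.151
3 1.503 2.768 45.441
4 0.872 0.931 50.830
final: 50.830 2.478

Arc 1: start y=19.330, vy=10.030 → t=3.258, apex=24.463, x_land=20.133, impact vy=-21.897
  bounce: vy ← 0.58·21.897 = 12.700
Arc 2: start y=0.000, vy=12.700 → t=2.592, apex=8.229, x_land=36.151, impact vy=-12.700
  bounce: vy ← 0.58·12.700 = 7.366
Arc 3: start y=0.000, vy=7.366 → t=1.503, apex=2.768, x_land=45.441, impact vy=-7.366
  bounce: vy ← 0.58·7.366 = 4.272
Arc 4: start y=0.000, vy=4.272 → t=0.872, apex=0.931, x_land=50.830, impact vy=-4.272
  bounce: vy ← 0.58·4.272 = 2.478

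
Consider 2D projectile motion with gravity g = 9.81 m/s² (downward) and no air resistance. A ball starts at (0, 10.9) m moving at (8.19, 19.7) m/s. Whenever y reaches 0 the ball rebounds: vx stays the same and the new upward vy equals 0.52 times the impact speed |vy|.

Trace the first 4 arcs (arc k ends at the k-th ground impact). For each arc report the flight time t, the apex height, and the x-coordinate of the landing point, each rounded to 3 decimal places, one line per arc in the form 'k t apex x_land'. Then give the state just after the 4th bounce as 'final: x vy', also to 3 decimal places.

1 4.509 30.680 36.930
2 2.601 8.296 58.232
3 1.353 2.243 69.309
4 0.703 0.607 75.070
final: 75.070 1.794

Arc 1: start y=10.900, vy=19.700 → t=4.509, apex=30.680, x_land=36.930, impact vy=-24.535
  bounce: vy ← 0.52·24.535 = 12.758
Arc 2: start y=0.000, vy=12.758 → t=2.601, apex=8.296, x_land=58.232, impact vy=-12.758
  bounce: vy ← 0.52·12.758 = 6.634
Arc 3: start y=0.000, vy=6.634 → t=1.353, apex=2.243, x_land=69.309, impact vy=-6.634
  bounce: vy ← 0.52·6.634 = 3.450
Arc 4: start y=0.000, vy=3.450 → t=0.703, apex=0.607, x_land=75.070, impact vy=-3.450
  bounce: vy ← 0.52·3.450 = 1.794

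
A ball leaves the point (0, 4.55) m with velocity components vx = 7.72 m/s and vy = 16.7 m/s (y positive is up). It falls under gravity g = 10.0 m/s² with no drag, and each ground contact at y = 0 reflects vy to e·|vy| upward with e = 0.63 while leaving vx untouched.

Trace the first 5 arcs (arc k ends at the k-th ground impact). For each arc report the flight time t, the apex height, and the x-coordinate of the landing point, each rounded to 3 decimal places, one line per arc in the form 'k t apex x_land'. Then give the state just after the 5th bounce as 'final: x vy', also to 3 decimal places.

1 3.593 18.494 27.740
2 2.423 7.340 46.448
3 1.527 2.913 58.234
4 0.962 1.156 65.659
5 0.606 0.459 70.337
final: 70.337 1.909

Arc 1: start y=4.550, vy=16.700 → t=3.593, apex=18.494, x_land=27.740, impact vy=-19.233
  bounce: vy ← 0.63·19.233 = 12.116
Arc 2: start y=0.000, vy=12.116 → t=2.423, apex=7.340, x_land=46.448, impact vy=-12.116
  bounce: vy ← 0.63·12.116 = 7.633
Arc 3: start y=0.000, vy=7.633 → t=1.527, apex=2.913, x_land=58.234, impact vy=-7.633
  bounce: vy ← 0.63·7.633 = 4.809
Arc 4: start y=0.000, vy=4.809 → t=0.962, apex=1.156, x_land=65.659, impact vy=-4.809
  bounce: vy ← 0.63·4.809 = 3.030
Arc 5: start y=0.000, vy=3.030 → t=0.606, apex=0.459, x_land=70.337, impact vy=-3.030
  bounce: vy ← 0.63·3.030 = 1.909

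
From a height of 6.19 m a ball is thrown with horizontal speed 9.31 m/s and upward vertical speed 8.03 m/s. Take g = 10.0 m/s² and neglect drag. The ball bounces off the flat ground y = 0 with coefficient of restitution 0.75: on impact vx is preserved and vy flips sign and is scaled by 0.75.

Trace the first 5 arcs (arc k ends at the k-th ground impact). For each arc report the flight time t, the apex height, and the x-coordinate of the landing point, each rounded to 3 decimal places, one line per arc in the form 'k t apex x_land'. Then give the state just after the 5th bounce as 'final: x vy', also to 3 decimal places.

1 2.175 9.414 20.251
2 2.058 5.295 39.413
3 1.544 2.979 53.784
4 1.158 1.675 64.563
5 0.868 0.942 72.647
final: 72.647 3.256

Arc 1: start y=6.190, vy=8.030 → t=2.175, apex=9.414, x_land=20.251, impact vy=-13.722
  bounce: vy ← 0.75·13.722 = 10.291
Arc 2: start y=0.000, vy=10.291 → t=2.058, apex=5.295, x_land=39.413, impact vy=-10.291
  bounce: vy ← 0.75·10.291 = 7.718
Arc 3: start y=0.000, vy=7.718 → t=1.544, apex=2.979, x_land=53.784, impact vy=-7.718
  bounce: vy ← 0.75·7.718 = 5.789
Arc 4: start y=0.000, vy=5.789 → t=1.158, apex=1.675, x_land=64.563, impact vy=-5.789
  bounce: vy ← 0.75·5.789 = 4.342
Arc 5: start y=0.000, vy=4.342 → t=0.868, apex=0.942, x_land=72.647, impact vy=-4.342
  bounce: vy ← 0.75·4.342 = 3.256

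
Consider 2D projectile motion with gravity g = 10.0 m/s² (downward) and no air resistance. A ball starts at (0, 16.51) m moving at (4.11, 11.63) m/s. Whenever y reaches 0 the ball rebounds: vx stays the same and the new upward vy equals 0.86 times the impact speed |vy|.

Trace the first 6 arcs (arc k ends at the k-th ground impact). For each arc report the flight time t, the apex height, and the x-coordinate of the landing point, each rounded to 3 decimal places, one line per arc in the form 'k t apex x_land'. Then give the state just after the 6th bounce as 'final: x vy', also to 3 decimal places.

Arc 1: start y=16.510, vy=11.630 → t=3.320, apex=23.273, x_land=13.647, impact vy=-21.574
  bounce: vy ← 0.86·21.574 = 18.554
Arc 2: start y=0.000, vy=18.554 → t=3.711, apex=17.213, x_land=28.898, impact vy=-18.554
  bounce: vy ← 0.86·18.554 = 15.956
Arc 3: start y=0.000, vy=15.956 → t=3.191, apex=12.730, x_land=42.015, impact vy=-15.956
  bounce: vy ← 0.86·15.956 = 13.723
Arc 4: start y=0.000, vy=13.723 → t=2.745, apex=9.415, x_land=53.295, impact vy=-13.723
  bounce: vy ← 0.86·13.723 = 11.801
Arc 5: start y=0.000, vy=11.801 → t=2.360, apex=6.964, x_land=62.995, impact vy=-11.801
  bounce: vy ← 0.86·11.801 = 10.149
Arc 6: start y=0.000, vy=10.149 → t=2.030, apex=5.150, x_land=71.338, impact vy=-10.149
  bounce: vy ← 0.86·10.149 = 8.728

1 3.320 23.273 13.647
2 3.711 17.213 28.898
3 3.191 12.730 42.015
4 2.745 9.415 53.295
5 2.360 6.964 62.995
6 2.030 5.150 71.338
final: 71.338 8.728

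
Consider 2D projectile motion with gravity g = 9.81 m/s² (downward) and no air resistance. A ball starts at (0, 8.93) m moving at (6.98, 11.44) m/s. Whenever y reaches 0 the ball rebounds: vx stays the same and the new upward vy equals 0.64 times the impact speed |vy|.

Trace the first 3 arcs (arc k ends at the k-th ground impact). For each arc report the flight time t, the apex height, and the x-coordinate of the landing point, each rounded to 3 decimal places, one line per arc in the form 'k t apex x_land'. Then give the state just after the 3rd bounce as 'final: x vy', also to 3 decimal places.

1 2.950 15.600 20.588
2 2.283 6.390 36.522
3 1.461 2.617 46.719
final: 46.719 4.586

Arc 1: start y=8.930, vy=11.440 → t=2.950, apex=15.600, x_land=20.588, impact vy=-17.495
  bounce: vy ← 0.64·17.495 = 11.197
Arc 2: start y=0.000, vy=11.197 → t=2.283, apex=6.390, x_land=36.522, impact vy=-11.197
  bounce: vy ← 0.64·11.197 = 7.166
Arc 3: start y=0.000, vy=7.166 → t=1.461, apex=2.617, x_land=46.719, impact vy=-7.166
  bounce: vy ← 0.64·7.166 = 4.586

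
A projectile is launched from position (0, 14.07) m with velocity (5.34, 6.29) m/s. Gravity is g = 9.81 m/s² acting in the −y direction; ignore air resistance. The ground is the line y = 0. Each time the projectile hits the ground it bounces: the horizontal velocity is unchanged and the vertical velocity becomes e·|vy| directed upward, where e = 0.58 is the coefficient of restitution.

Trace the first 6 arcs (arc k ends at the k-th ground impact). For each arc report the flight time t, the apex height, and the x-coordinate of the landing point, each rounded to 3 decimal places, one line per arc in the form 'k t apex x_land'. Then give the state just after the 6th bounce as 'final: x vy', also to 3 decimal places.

Arc 1: start y=14.070, vy=6.290 → t=2.452, apex=16.087, x_land=13.095, impact vy=-17.766
  bounce: vy ← 0.58·17.766 = 10.304
Arc 2: start y=0.000, vy=10.304 → t=2.101, apex=5.412, x_land=24.312, impact vy=-10.304
  bounce: vy ← 0.58·10.304 = 5.976
Arc 3: start y=0.000, vy=5.976 → t=1.218, apex=1.820, x_land=30.819, impact vy=-5.976
  bounce: vy ← 0.58·5.976 = 3.466
Arc 4: start y=0.000, vy=3.466 → t=0.707, apex=0.612, x_land=34.592, impact vy=-3.466
  bounce: vy ← 0.58·3.466 = 2.010
Arc 5: start y=0.000, vy=2.010 → t=0.410, apex=0.206, x_land=36.781, impact vy=-2.010
  bounce: vy ← 0.58·2.010 = 1.166
Arc 6: start y=0.000, vy=1.166 → t=0.238, apex=0.069, x_land=38.051, impact vy=-1.166
  bounce: vy ← 0.58·1.166 = 0.676

1 2.452 16.087 13.095
2 2.101 5.412 24.312
3 1.218 1.820 30.819
4 0.707 0.612 34.592
5 0.410 0.206 36.781
6 0.238 0.069 38.051
final: 38.051 0.676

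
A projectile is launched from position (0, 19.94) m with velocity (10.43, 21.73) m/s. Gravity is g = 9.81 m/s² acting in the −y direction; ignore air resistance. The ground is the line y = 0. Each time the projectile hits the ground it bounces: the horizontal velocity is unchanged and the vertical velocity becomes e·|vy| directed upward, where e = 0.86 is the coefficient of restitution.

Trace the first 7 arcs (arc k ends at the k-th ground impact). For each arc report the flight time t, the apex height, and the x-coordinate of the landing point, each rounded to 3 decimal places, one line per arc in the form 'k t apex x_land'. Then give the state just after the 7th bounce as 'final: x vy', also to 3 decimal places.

1 5.210 44.007 54.344
2 5.152 32.548 108.079
3 4.431 24.072 154.291
4 3.810 17.804 194.033
5 3.277 13.168 228.211
6 2.818 9.739 257.604
7 2.424 7.203 282.882
final: 282.882 10.223

Arc 1: start y=19.940, vy=21.730 → t=5.210, apex=44.007, x_land=54.344, impact vy=-29.384
  bounce: vy ← 0.86·29.384 = 25.270
Arc 2: start y=0.000, vy=25.270 → t=5.152, apex=32.548, x_land=108.079, impact vy=-25.270
  bounce: vy ← 0.86·25.270 = 21.732
Arc 3: start y=0.000, vy=21.732 → t=4.431, apex=24.072, x_land=154.291, impact vy=-21.732
  bounce: vy ← 0.86·21.732 = 18.690
Arc 4: start y=0.000, vy=18.690 → t=3.810, apex=17.804, x_land=194.033, impact vy=-18.690
  bounce: vy ← 0.86·18.690 = 16.073
Arc 5: start y=0.000, vy=16.073 → t=3.277, apex=13.168, x_land=228.211, impact vy=-16.073
  bounce: vy ← 0.86·16.073 = 13.823
Arc 6: start y=0.000, vy=13.823 → t=2.818, apex=9.739, x_land=257.604, impact vy=-13.823
  bounce: vy ← 0.86·13.823 = 11.888
Arc 7: start y=0.000, vy=11.888 → t=2.424, apex=7.203, x_land=282.882, impact vy=-11.888
  bounce: vy ← 0.86·11.888 = 10.223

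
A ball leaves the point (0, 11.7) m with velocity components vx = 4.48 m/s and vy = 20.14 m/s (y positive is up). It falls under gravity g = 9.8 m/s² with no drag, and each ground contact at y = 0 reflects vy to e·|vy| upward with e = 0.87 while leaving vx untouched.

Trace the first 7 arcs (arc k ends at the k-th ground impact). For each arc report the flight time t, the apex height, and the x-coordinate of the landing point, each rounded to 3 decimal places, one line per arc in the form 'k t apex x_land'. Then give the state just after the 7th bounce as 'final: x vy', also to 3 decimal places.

Arc 1: start y=11.700, vy=20.140 → t=4.626, apex=32.395, x_land=20.726, impact vy=-25.198
  bounce: vy ← 0.87·25.198 = 21.922
Arc 2: start y=0.000, vy=21.922 → t=4.474, apex=24.520, x_land=40.769, impact vy=-21.922
  bounce: vy ← 0.87·21.922 = 19.072
Arc 3: start y=0.000, vy=19.072 → t=3.892, apex=18.559, x_land=58.207, impact vy=-19.072
  bounce: vy ← 0.87·19.072 = 16.593
Arc 4: start y=0.000, vy=16.593 → t=3.386, apex=14.047, x_land=73.377, impact vy=-16.593
  bounce: vy ← 0.87·16.593 = 14.436
Arc 5: start y=0.000, vy=14.436 → t=2.946, apex=10.632, x_land=86.576, impact vy=-14.436
  bounce: vy ← 0.87·14.436 = 12.559
Arc 6: start y=0.000, vy=12.559 → t=2.563, apex=8.048, x_land=98.059, impact vy=-12.559
  bounce: vy ← 0.87·12.559 = 10.927
Arc 7: start y=0.000, vy=10.927 → t=2.230, apex=6.091, x_land=108.049, impact vy=-10.927
  bounce: vy ← 0.87·10.927 = 9.506

1 4.626 32.395 20.726
2 4.474 24.520 40.769
3 3.892 18.559 58.207
4 3.386 14.047 73.377
5 2.946 10.632 86.576
6 2.563 8.048 98.059
7 2.230 6.091 108.049
final: 108.049 9.506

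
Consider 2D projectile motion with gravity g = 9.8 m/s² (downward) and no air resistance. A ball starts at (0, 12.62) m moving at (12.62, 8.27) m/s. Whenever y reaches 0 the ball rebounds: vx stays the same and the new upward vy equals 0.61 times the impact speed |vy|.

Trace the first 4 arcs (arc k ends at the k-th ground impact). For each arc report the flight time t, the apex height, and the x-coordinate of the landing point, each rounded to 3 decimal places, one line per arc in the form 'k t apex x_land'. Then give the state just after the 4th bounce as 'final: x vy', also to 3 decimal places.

1 2.657 16.109 33.532
2 2.212 5.994 61.449
3 1.349 2.230 78.478
4 0.823 0.830 88.865
final: 88.865 2.460

Arc 1: start y=12.620, vy=8.270 → t=2.657, apex=16.109, x_land=33.532, impact vy=-17.769
  bounce: vy ← 0.61·17.769 = 10.839
Arc 2: start y=0.000, vy=10.839 → t=2.212, apex=5.994, x_land=61.449, impact vy=-10.839
  bounce: vy ← 0.61·10.839 = 6.612
Arc 3: start y=0.000, vy=6.612 → t=1.349, apex=2.230, x_land=78.478, impact vy=-6.612
  bounce: vy ← 0.61·6.612 = 4.033
Arc 4: start y=0.000, vy=4.033 → t=0.823, apex=0.830, x_land=88.865, impact vy=-4.033
  bounce: vy ← 0.61·4.033 = 2.460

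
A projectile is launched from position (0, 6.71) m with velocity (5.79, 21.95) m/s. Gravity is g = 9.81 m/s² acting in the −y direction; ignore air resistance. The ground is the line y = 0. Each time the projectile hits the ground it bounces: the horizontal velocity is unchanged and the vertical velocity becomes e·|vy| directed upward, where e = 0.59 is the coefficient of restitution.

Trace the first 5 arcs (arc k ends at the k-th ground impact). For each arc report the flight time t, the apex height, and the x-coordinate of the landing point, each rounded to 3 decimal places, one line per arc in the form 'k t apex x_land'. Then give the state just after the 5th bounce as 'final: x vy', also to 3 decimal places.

Arc 1: start y=6.710, vy=21.950 → t=4.762, apex=31.267, x_land=27.574, impact vy=-24.768
  bounce: vy ← 0.59·24.768 = 14.613
Arc 2: start y=0.000, vy=14.613 → t=2.979, apex=10.884, x_land=44.823, impact vy=-14.613
  bounce: vy ← 0.59·14.613 = 8.622
Arc 3: start y=0.000, vy=8.622 → t=1.758, apex=3.789, x_land=55.001, impact vy=-8.622
  bounce: vy ← 0.59·8.622 = 5.087
Arc 4: start y=0.000, vy=5.087 → t=1.037, apex=1.319, x_land=61.005, impact vy=-5.087
  bounce: vy ← 0.59·5.087 = 3.001
Arc 5: start y=0.000, vy=3.001 → t=0.612, apex=0.459, x_land=64.548, impact vy=-3.001
  bounce: vy ← 0.59·3.001 = 1.771

1 4.762 31.267 27.574
2 2.979 10.884 44.823
3 1.758 3.789 55.001
4 1.037 1.319 61.005
5 0.612 0.459 64.548
final: 64.548 1.771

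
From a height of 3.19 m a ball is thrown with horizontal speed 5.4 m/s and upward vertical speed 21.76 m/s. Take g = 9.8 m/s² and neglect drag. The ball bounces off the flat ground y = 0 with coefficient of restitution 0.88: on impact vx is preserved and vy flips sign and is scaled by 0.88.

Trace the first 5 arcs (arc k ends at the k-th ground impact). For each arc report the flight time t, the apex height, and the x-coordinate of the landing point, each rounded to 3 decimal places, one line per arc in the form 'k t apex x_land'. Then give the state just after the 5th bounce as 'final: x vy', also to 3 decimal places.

Arc 1: start y=3.190, vy=21.760 → t=4.583, apex=27.348, x_land=24.748, impact vy=-23.152
  bounce: vy ← 0.88·23.152 = 20.374
Arc 2: start y=0.000, vy=20.374 → t=4.158, apex=21.178, x_land=47.200, impact vy=-20.374
  bounce: vy ← 0.88·20.374 = 17.929
Arc 3: start y=0.000, vy=17.929 → t=3.659, apex=16.400, x_land=66.959, impact vy=-17.929
  bounce: vy ← 0.88·17.929 = 15.778
Arc 4: start y=0.000, vy=15.778 → t=3.220, apex=12.701, x_land=84.346, impact vy=-15.778
  bounce: vy ← 0.88·15.778 = 13.884
Arc 5: start y=0.000, vy=13.884 → t=2.834, apex=9.835, x_land=99.647, impact vy=-13.884
  bounce: vy ← 0.88·13.884 = 12.218

1 4.583 27.348 24.748
2 4.158 21.178 47.200
3 3.659 16.400 66.959
4 3.220 12.701 84.346
5 2.834 9.835 99.647
final: 99.647 12.218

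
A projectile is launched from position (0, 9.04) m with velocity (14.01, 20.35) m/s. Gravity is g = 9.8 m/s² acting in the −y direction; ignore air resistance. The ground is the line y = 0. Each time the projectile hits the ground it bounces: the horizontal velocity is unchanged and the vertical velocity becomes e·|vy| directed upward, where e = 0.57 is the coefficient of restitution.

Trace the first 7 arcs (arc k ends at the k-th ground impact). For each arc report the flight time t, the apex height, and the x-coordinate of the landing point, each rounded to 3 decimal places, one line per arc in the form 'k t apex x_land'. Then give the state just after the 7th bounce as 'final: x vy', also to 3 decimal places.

1 4.558 30.169 63.855
2 2.829 9.802 103.485
3 1.612 3.185 126.074
4 0.919 1.035 138.950
5 0.524 0.336 146.289
6 0.299 0.109 150.473
7 0.170 0.035 152.857
final: 152.857 0.475

Arc 1: start y=9.040, vy=20.350 → t=4.558, apex=30.169, x_land=63.855, impact vy=-24.317
  bounce: vy ← 0.57·24.317 = 13.861
Arc 2: start y=0.000, vy=13.861 → t=2.829, apex=9.802, x_land=103.485, impact vy=-13.861
  bounce: vy ← 0.57·13.861 = 7.901
Arc 3: start y=0.000, vy=7.901 → t=1.612, apex=3.185, x_land=126.074, impact vy=-7.901
  bounce: vy ← 0.57·7.901 = 4.503
Arc 4: start y=0.000, vy=4.503 → t=0.919, apex=1.035, x_land=138.950, impact vy=-4.503
  bounce: vy ← 0.57·4.503 = 2.567
Arc 5: start y=0.000, vy=2.567 → t=0.524, apex=0.336, x_land=146.289, impact vy=-2.567
  bounce: vy ← 0.57·2.567 = 1.463
Arc 6: start y=0.000, vy=1.463 → t=0.299, apex=0.109, x_land=150.473, impact vy=-1.463
  bounce: vy ← 0.57·1.463 = 0.834
Arc 7: start y=0.000, vy=0.834 → t=0.170, apex=0.035, x_land=152.857, impact vy=-0.834
  bounce: vy ← 0.57·0.834 = 0.475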